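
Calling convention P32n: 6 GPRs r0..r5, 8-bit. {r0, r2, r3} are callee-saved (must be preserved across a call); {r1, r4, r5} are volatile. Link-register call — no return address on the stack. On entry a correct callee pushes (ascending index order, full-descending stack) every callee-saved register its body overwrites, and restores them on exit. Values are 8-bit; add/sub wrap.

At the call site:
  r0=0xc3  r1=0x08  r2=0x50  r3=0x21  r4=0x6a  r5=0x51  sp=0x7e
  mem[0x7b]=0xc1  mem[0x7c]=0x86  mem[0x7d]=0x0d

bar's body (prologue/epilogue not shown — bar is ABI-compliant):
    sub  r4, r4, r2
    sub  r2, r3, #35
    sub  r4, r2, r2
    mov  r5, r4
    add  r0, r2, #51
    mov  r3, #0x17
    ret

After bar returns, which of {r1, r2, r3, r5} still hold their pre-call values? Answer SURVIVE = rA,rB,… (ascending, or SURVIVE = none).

prologue: push r0 → mem[0x7d]=0xc3, sp=0x7d
prologue: push r2 → mem[0x7c]=0x50, sp=0x7c
prologue: push r3 → mem[0x7b]=0x21, sp=0x7b
body[0] sub  r4, r4, r2 → r4=0x1a
body[1] sub  r2, r3, #35 → r2=0xfe
body[2] sub  r4, r2, r2 → r4=0x00
body[3] mov  r5, r4 → r5=0x00
body[4] add  r0, r2, #51 → r0=0x31
body[5] mov  r3, #0x17 → r3=0x17
epilogue: pop r3=0x21, sp=0x7c
epilogue: pop r2=0x50, sp=0x7d
epilogue: pop r0=0xc3, sp=0x7e
r1: caller-saved, written=False
r2: callee-saved, written=True
r3: callee-saved, written=True
r5: caller-saved, written=True

SURVIVE = r1,r2,r3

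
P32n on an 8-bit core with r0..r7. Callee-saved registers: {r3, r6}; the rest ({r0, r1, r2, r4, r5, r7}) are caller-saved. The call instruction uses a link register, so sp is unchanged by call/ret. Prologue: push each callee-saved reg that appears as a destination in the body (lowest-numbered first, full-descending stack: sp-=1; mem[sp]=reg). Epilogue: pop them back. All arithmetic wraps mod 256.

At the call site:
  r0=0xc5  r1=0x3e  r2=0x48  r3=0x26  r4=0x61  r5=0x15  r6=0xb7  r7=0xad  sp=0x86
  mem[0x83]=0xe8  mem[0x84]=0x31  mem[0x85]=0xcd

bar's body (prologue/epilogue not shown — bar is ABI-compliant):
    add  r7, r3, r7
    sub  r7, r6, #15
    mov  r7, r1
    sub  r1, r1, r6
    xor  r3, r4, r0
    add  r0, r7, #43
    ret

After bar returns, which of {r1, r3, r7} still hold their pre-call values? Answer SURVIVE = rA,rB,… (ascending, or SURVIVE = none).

prologue: push r3 -> mem[0x85]=0x26, sp=0x85
body[0] add  r7, r3, r7 -> r7=0xd3
body[1] sub  r7, r6, #15 -> r7=0xa8
body[2] mov  r7, r1 -> r7=0x3e
body[3] sub  r1, r1, r6 -> r1=0x87
body[4] xor  r3, r4, r0 -> r3=0xa4
body[5] add  r0, r7, #43 -> r0=0x69
epilogue: pop r3=0x26, sp=0x86
r1: caller-saved, written=True
r3: callee-saved, written=True
r7: caller-saved, written=True

SURVIVE = r3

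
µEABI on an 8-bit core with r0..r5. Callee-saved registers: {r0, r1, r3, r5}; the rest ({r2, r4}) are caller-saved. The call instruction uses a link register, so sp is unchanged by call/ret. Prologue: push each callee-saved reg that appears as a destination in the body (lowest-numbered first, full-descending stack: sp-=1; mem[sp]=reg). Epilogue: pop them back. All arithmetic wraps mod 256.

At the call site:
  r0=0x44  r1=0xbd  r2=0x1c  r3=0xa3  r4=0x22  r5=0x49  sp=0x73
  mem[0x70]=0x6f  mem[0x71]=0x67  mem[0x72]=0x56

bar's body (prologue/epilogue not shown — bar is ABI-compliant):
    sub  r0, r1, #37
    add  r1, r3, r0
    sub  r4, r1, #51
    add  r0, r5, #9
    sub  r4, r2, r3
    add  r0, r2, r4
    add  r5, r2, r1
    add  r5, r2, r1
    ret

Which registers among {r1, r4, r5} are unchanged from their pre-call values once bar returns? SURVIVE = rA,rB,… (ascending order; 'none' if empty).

prologue: push r0 -> mem[0x72]=0x44, sp=0x72
prologue: push r1 -> mem[0x71]=0xbd, sp=0x71
prologue: push r5 -> mem[0x70]=0x49, sp=0x70
body[0] sub  r0, r1, #37 -> r0=0x98
body[1] add  r1, r3, r0 -> r1=0x3b
body[2] sub  r4, r1, #51 -> r4=0x08
body[3] add  r0, r5, #9 -> r0=0x52
body[4] sub  r4, r2, r3 -> r4=0x79
body[5] add  r0, r2, r4 -> r0=0x95
body[6] add  r5, r2, r1 -> r5=0x57
body[7] add  r5, r2, r1 -> r5=0x57
epilogue: pop r5=0x49, sp=0x71
epilogue: pop r1=0xbd, sp=0x72
epilogue: pop r0=0x44, sp=0x73
r1: callee-saved, written=True
r4: caller-saved, written=True
r5: callee-saved, written=True

SURVIVE = r1,r5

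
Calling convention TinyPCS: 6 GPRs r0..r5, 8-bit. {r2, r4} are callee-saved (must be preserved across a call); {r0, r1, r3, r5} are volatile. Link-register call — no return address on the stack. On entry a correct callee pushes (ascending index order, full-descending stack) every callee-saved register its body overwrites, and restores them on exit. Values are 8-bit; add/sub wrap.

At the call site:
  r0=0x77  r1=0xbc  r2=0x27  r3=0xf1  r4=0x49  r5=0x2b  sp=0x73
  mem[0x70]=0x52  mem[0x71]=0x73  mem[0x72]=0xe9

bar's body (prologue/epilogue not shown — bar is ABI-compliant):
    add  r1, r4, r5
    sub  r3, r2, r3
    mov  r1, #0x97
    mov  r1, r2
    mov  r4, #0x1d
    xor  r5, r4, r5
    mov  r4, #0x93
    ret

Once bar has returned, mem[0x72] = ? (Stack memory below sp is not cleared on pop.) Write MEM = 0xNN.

MEM = 0x49

prologue: push r4 → mem[0x72]=0x49, sp=0x72
body[0] add  r1, r4, r5 → r1=0x74
body[1] sub  r3, r2, r3 → r3=0x36
body[2] mov  r1, #0x97 → r1=0x97
body[3] mov  r1, r2 → r1=0x27
body[4] mov  r4, #0x1d → r4=0x1d
body[5] xor  r5, r4, r5 → r5=0x36
body[6] mov  r4, #0x93 → r4=0x93
epilogue: pop r4=0x49, sp=0x73
prologue pushed ['r4'] at ['0x72']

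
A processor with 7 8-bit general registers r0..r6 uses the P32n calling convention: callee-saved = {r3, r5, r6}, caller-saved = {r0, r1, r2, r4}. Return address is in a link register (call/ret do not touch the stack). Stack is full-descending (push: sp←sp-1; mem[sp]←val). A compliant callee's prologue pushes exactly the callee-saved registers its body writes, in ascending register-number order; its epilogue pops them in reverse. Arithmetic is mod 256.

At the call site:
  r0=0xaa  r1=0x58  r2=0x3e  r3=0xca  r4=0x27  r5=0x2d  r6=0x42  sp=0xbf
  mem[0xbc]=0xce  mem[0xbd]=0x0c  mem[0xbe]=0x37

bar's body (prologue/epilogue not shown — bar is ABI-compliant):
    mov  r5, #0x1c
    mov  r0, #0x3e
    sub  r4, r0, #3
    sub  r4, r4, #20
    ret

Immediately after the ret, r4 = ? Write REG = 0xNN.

prologue: push r5 -> mem[0xbe]=0x2d, sp=0xbe
body[0] mov  r5, #0x1c -> r5=0x1c
body[1] mov  r0, #0x3e -> r0=0x3e
body[2] sub  r4, r0, #3 -> r4=0x3b
body[3] sub  r4, r4, #20 -> r4=0x27
epilogue: pop r5=0x2d, sp=0xbf
r4 is caller-saved -> body value

REG = 0x27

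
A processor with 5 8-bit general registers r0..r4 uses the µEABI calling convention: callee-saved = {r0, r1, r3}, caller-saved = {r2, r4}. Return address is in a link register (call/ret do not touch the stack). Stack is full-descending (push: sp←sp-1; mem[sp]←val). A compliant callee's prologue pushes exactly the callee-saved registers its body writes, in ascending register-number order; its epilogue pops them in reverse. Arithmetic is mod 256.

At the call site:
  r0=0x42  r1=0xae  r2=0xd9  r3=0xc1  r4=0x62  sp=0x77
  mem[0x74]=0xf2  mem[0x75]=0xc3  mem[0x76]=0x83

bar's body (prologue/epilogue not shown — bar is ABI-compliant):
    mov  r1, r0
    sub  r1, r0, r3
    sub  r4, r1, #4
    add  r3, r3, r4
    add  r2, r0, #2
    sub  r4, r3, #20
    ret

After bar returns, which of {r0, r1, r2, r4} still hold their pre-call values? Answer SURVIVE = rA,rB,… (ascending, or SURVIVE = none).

prologue: push r1 → mem[0x76]=0xae, sp=0x76
prologue: push r3 → mem[0x75]=0xc1, sp=0x75
body[0] mov  r1, r0 → r1=0x42
body[1] sub  r1, r0, r3 → r1=0x81
body[2] sub  r4, r1, #4 → r4=0x7d
body[3] add  r3, r3, r4 → r3=0x3e
body[4] add  r2, r0, #2 → r2=0x44
body[5] sub  r4, r3, #20 → r4=0x2a
epilogue: pop r3=0xc1, sp=0x76
epilogue: pop r1=0xae, sp=0x77
r0: callee-saved, written=False
r1: callee-saved, written=True
r2: caller-saved, written=True
r4: caller-saved, written=True

SURVIVE = r0,r1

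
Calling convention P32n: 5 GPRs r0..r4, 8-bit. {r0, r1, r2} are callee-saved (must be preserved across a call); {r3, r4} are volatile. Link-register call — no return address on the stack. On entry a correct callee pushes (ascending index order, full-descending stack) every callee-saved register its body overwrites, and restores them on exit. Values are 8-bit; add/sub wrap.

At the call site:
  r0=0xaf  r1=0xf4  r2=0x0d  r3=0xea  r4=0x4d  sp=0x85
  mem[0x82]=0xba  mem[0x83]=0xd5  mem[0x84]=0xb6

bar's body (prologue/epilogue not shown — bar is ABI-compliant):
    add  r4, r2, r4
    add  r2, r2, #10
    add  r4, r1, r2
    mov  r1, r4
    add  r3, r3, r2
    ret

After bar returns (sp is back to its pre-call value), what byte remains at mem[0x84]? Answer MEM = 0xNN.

MEM = 0xf4

prologue: push r1 → mem[0x84]=0xf4, sp=0x84
prologue: push r2 → mem[0x83]=0x0d, sp=0x83
body[0] add  r4, r2, r4 → r4=0x5a
body[1] add  r2, r2, #10 → r2=0x17
body[2] add  r4, r1, r2 → r4=0x0b
body[3] mov  r1, r4 → r1=0x0b
body[4] add  r3, r3, r2 → r3=0x01
epilogue: pop r2=0x0d, sp=0x84
epilogue: pop r1=0xf4, sp=0x85
prologue pushed ['r1', 'r2'] at ['0x84', '0x83']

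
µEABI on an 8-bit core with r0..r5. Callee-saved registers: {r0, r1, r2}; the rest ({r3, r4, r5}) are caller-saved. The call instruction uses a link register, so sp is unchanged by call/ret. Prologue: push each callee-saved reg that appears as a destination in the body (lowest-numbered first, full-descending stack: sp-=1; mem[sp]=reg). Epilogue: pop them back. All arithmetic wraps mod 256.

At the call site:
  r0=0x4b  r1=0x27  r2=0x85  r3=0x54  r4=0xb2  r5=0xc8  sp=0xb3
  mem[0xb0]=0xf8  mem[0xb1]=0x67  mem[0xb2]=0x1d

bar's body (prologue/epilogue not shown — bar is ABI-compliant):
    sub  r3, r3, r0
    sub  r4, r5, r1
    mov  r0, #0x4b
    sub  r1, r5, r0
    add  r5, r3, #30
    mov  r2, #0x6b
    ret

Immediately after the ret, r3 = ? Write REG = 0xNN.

prologue: push r0 → mem[0xb2]=0x4b, sp=0xb2
prologue: push r1 → mem[0xb1]=0x27, sp=0xb1
prologue: push r2 → mem[0xb0]=0x85, sp=0xb0
body[0] sub  r3, r3, r0 → r3=0x09
body[1] sub  r4, r5, r1 → r4=0xa1
body[2] mov  r0, #0x4b → r0=0x4b
body[3] sub  r1, r5, r0 → r1=0x7d
body[4] add  r5, r3, #30 → r5=0x27
body[5] mov  r2, #0x6b → r2=0x6b
epilogue: pop r2=0x85, sp=0xb1
epilogue: pop r1=0x27, sp=0xb2
epilogue: pop r0=0x4b, sp=0xb3
r3 is caller-saved → body value

REG = 0x09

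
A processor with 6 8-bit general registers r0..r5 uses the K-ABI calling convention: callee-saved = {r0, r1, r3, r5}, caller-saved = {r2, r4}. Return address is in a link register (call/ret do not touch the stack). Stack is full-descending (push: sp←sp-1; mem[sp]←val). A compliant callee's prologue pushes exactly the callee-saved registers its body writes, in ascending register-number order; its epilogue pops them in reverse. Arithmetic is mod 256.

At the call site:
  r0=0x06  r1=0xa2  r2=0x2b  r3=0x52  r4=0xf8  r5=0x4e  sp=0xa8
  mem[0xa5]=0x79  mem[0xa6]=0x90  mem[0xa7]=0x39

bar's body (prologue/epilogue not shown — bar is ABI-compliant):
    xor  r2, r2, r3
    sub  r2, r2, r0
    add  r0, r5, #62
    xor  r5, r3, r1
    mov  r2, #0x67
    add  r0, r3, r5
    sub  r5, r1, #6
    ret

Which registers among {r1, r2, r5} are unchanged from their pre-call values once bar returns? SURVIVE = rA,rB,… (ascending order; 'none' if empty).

SURVIVE = r1,r5

prologue: push r0 → mem[0xa7]=0x06, sp=0xa7
prologue: push r5 → mem[0xa6]=0x4e, sp=0xa6
body[0] xor  r2, r2, r3 → r2=0x79
body[1] sub  r2, r2, r0 → r2=0x73
body[2] add  r0, r5, #62 → r0=0x8c
body[3] xor  r5, r3, r1 → r5=0xf0
body[4] mov  r2, #0x67 → r2=0x67
body[5] add  r0, r3, r5 → r0=0x42
body[6] sub  r5, r1, #6 → r5=0x9c
epilogue: pop r5=0x4e, sp=0xa7
epilogue: pop r0=0x06, sp=0xa8
r1: callee-saved, written=False
r2: caller-saved, written=True
r5: callee-saved, written=True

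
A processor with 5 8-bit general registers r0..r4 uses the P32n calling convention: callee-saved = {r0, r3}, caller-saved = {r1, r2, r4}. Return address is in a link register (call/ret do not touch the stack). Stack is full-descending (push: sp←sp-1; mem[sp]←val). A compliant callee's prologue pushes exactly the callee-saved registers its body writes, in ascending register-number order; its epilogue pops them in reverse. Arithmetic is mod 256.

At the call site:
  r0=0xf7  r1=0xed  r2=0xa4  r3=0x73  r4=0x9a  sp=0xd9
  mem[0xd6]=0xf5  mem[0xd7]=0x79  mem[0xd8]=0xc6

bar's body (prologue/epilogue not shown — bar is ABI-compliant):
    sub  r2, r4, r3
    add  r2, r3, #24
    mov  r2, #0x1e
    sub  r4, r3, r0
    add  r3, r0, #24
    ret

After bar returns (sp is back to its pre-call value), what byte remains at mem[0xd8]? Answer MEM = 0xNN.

prologue: push r3 → mem[0xd8]=0x73, sp=0xd8
body[0] sub  r2, r4, r3 → r2=0x27
body[1] add  r2, r3, #24 → r2=0x8b
body[2] mov  r2, #0x1e → r2=0x1e
body[3] sub  r4, r3, r0 → r4=0x7c
body[4] add  r3, r0, #24 → r3=0x0f
epilogue: pop r3=0x73, sp=0xd9
prologue pushed ['r3'] at ['0xd8']

MEM = 0x73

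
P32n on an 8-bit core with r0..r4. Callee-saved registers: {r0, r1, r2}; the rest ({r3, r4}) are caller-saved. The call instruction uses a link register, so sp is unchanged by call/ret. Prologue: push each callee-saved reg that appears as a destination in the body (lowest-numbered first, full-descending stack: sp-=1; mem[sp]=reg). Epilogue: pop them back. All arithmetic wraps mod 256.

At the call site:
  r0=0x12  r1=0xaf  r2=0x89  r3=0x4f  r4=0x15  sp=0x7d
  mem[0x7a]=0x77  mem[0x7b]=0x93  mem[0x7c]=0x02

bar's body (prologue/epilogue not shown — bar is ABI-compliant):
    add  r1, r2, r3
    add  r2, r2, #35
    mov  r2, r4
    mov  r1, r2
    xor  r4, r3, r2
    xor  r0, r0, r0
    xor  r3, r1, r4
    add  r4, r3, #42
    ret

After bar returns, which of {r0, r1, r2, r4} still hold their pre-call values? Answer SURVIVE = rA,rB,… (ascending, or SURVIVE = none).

prologue: push r0 -> mem[0x7c]=0x12, sp=0x7c
prologue: push r1 -> mem[0x7b]=0xaf, sp=0x7b
prologue: push r2 -> mem[0x7a]=0x89, sp=0x7a
body[0] add  r1, r2, r3 -> r1=0xd8
body[1] add  r2, r2, #35 -> r2=0xac
body[2] mov  r2, r4 -> r2=0x15
body[3] mov  r1, r2 -> r1=0x15
body[4] xor  r4, r3, r2 -> r4=0x5a
body[5] xor  r0, r0, r0 -> r0=0x00
body[6] xor  r3, r1, r4 -> r3=0x4f
body[7] add  r4, r3, #42 -> r4=0x79
epilogue: pop r2=0x89, sp=0x7b
epilogue: pop r1=0xaf, sp=0x7c
epilogue: pop r0=0x12, sp=0x7d
r0: callee-saved, written=True
r1: callee-saved, written=True
r2: callee-saved, written=True
r4: caller-saved, written=True

SURVIVE = r0,r1,r2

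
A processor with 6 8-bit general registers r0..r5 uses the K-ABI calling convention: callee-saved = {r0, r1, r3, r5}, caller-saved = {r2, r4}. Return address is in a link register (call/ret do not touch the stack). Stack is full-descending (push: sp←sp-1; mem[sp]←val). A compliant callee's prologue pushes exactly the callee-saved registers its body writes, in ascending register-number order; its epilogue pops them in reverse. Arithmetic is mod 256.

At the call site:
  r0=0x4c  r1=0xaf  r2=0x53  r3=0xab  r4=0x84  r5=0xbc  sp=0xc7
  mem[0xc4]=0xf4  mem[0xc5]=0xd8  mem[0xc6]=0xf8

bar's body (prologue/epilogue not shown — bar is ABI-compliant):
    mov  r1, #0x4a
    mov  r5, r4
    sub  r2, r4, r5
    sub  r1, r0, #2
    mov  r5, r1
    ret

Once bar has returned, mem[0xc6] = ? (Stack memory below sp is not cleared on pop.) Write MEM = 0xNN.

prologue: push r1 -> mem[0xc6]=0xaf, sp=0xc6
prologue: push r5 -> mem[0xc5]=0xbc, sp=0xc5
body[0] mov  r1, #0x4a -> r1=0x4a
body[1] mov  r5, r4 -> r5=0x84
body[2] sub  r2, r4, r5 -> r2=0x00
body[3] sub  r1, r0, #2 -> r1=0x4a
body[4] mov  r5, r1 -> r5=0x4a
epilogue: pop r5=0xbc, sp=0xc6
epilogue: pop r1=0xaf, sp=0xc7
prologue pushed ['r1', 'r5'] at ['0xc6', '0xc5']

MEM = 0xaf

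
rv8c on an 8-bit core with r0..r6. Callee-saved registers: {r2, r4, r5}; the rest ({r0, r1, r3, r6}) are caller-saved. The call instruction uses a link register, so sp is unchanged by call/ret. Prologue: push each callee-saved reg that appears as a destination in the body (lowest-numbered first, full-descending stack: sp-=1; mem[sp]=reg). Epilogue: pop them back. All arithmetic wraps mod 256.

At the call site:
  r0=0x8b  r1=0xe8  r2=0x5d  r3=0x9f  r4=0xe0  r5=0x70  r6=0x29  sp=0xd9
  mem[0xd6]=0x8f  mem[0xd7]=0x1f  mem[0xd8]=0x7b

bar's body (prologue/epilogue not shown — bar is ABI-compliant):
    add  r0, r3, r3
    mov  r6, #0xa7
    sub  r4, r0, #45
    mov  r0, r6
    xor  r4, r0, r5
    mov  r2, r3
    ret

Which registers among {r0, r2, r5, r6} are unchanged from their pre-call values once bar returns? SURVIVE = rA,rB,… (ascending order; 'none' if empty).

prologue: push r2 -> mem[0xd8]=0x5d, sp=0xd8
prologue: push r4 -> mem[0xd7]=0xe0, sp=0xd7
body[0] add  r0, r3, r3 -> r0=0x3e
body[1] mov  r6, #0xa7 -> r6=0xa7
body[2] sub  r4, r0, #45 -> r4=0x11
body[3] mov  r0, r6 -> r0=0xa7
body[4] xor  r4, r0, r5 -> r4=0xd7
body[5] mov  r2, r3 -> r2=0x9f
epilogue: pop r4=0xe0, sp=0xd8
epilogue: pop r2=0x5d, sp=0xd9
r0: caller-saved, written=True
r2: callee-saved, written=True
r5: callee-saved, written=False
r6: caller-saved, written=True

SURVIVE = r2,r5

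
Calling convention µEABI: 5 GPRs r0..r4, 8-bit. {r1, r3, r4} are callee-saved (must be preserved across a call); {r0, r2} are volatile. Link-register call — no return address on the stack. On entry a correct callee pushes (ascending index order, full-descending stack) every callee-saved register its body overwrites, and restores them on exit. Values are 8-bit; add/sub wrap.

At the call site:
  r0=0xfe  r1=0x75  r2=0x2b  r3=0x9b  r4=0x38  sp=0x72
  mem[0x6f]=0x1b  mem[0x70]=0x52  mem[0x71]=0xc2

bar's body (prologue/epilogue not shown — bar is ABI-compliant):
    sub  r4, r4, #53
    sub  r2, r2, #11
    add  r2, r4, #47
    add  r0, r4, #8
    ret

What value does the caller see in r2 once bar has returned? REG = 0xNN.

prologue: push r4 → mem[0x71]=0x38, sp=0x71
body[0] sub  r4, r4, #53 → r4=0x03
body[1] sub  r2, r2, #11 → r2=0x20
body[2] add  r2, r4, #47 → r2=0x32
body[3] add  r0, r4, #8 → r0=0x0b
epilogue: pop r4=0x38, sp=0x72
r2 is caller-saved → body value

REG = 0x32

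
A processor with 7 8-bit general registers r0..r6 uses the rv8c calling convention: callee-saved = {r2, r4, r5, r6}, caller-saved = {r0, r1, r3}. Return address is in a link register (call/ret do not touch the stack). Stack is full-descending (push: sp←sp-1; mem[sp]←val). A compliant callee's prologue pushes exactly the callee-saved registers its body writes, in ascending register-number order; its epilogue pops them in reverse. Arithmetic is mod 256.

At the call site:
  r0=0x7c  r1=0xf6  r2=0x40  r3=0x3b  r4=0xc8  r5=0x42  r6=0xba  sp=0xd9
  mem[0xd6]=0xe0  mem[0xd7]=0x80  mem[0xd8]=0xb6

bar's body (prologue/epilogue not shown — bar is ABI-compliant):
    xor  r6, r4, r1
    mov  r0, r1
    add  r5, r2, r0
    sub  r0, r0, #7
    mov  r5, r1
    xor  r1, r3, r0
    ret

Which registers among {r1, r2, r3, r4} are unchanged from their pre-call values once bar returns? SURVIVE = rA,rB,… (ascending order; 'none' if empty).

prologue: push r5 → mem[0xd8]=0x42, sp=0xd8
prologue: push r6 → mem[0xd7]=0xba, sp=0xd7
body[0] xor  r6, r4, r1 → r6=0x3e
body[1] mov  r0, r1 → r0=0xf6
body[2] add  r5, r2, r0 → r5=0x36
body[3] sub  r0, r0, #7 → r0=0xef
body[4] mov  r5, r1 → r5=0xf6
body[5] xor  r1, r3, r0 → r1=0xd4
epilogue: pop r6=0xba, sp=0xd8
epilogue: pop r5=0x42, sp=0xd9
r1: caller-saved, written=True
r2: callee-saved, written=False
r3: caller-saved, written=False
r4: callee-saved, written=False

SURVIVE = r2,r3,r4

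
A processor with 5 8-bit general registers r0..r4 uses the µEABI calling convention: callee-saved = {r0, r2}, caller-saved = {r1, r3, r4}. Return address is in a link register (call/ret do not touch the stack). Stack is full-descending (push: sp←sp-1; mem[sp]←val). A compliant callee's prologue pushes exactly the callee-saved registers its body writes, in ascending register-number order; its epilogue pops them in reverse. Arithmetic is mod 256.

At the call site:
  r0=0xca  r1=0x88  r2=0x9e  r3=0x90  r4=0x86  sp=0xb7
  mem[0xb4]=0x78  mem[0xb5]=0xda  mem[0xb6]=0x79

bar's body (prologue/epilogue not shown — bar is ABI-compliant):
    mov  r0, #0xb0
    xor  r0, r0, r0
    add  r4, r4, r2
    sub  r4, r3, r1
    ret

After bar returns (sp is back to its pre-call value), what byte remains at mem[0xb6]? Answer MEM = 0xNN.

MEM = 0xca

prologue: push r0 -> mem[0xb6]=0xca, sp=0xb6
body[0] mov  r0, #0xb0 -> r0=0xb0
body[1] xor  r0, r0, r0 -> r0=0x00
body[2] add  r4, r4, r2 -> r4=0x24
body[3] sub  r4, r3, r1 -> r4=0x08
epilogue: pop r0=0xca, sp=0xb7
prologue pushed ['r0'] at ['0xb6']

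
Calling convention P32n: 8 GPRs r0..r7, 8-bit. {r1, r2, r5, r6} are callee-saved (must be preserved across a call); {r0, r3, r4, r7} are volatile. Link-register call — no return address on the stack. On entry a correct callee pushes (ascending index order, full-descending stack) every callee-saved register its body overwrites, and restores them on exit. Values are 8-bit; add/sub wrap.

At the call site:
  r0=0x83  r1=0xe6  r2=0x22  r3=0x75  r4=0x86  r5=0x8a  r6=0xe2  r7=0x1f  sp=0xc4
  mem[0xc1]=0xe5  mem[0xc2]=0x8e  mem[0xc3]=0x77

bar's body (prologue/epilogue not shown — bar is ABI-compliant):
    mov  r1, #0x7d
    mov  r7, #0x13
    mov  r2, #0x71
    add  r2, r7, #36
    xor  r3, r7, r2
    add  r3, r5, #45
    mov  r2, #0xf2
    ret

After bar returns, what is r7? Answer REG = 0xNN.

REG = 0x13

prologue: push r1 → mem[0xc3]=0xe6, sp=0xc3
prologue: push r2 → mem[0xc2]=0x22, sp=0xc2
body[0] mov  r1, #0x7d → r1=0x7d
body[1] mov  r7, #0x13 → r7=0x13
body[2] mov  r2, #0x71 → r2=0x71
body[3] add  r2, r7, #36 → r2=0x37
body[4] xor  r3, r7, r2 → r3=0x24
body[5] add  r3, r5, #45 → r3=0xb7
body[6] mov  r2, #0xf2 → r2=0xf2
epilogue: pop r2=0x22, sp=0xc3
epilogue: pop r1=0xe6, sp=0xc4
r7 is caller-saved → body value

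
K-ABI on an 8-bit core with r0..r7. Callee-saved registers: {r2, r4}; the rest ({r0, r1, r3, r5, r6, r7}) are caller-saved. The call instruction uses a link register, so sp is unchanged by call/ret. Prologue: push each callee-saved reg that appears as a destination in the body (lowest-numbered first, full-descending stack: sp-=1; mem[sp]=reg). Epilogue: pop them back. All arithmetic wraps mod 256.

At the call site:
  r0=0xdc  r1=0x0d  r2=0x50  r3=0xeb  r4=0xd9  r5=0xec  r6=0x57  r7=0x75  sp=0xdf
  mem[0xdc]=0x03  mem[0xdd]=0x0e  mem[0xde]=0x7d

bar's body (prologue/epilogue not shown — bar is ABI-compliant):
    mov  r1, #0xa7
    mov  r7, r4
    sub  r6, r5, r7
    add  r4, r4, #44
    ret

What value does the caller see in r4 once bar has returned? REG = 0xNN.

REG = 0xd9

prologue: push r4 -> mem[0xde]=0xd9, sp=0xde
body[0] mov  r1, #0xa7 -> r1=0xa7
body[1] mov  r7, r4 -> r7=0xd9
body[2] sub  r6, r5, r7 -> r6=0x13
body[3] add  r4, r4, #44 -> r4=0x05
epilogue: pop r4=0xd9, sp=0xdf
r4 is callee-saved -> restored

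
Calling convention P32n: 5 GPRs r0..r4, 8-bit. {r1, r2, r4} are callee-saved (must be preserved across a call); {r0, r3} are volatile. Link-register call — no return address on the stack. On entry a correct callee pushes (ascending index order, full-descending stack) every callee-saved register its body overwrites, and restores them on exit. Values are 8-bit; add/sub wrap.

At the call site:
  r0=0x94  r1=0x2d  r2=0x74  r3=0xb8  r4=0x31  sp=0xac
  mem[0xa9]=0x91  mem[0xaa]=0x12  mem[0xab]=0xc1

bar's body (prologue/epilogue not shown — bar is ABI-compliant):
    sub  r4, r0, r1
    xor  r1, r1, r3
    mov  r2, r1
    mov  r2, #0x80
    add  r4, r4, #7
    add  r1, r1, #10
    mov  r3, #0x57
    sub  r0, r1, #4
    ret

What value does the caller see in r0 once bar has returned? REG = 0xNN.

prologue: push r1 -> mem[0xab]=0x2d, sp=0xab
prologue: push r2 -> mem[0xaa]=0x74, sp=0xaa
prologue: push r4 -> mem[0xa9]=0x31, sp=0xa9
body[0] sub  r4, r0, r1 -> r4=0x67
body[1] xor  r1, r1, r3 -> r1=0x95
body[2] mov  r2, r1 -> r2=0x95
body[3] mov  r2, #0x80 -> r2=0x80
body[4] add  r4, r4, #7 -> r4=0x6e
body[5] add  r1, r1, #10 -> r1=0x9f
body[6] mov  r3, #0x57 -> r3=0x57
body[7] sub  r0, r1, #4 -> r0=0x9b
epilogue: pop r4=0x31, sp=0xaa
epilogue: pop r2=0x74, sp=0xab
epilogue: pop r1=0x2d, sp=0xac
r0 is caller-saved -> body value

REG = 0x9b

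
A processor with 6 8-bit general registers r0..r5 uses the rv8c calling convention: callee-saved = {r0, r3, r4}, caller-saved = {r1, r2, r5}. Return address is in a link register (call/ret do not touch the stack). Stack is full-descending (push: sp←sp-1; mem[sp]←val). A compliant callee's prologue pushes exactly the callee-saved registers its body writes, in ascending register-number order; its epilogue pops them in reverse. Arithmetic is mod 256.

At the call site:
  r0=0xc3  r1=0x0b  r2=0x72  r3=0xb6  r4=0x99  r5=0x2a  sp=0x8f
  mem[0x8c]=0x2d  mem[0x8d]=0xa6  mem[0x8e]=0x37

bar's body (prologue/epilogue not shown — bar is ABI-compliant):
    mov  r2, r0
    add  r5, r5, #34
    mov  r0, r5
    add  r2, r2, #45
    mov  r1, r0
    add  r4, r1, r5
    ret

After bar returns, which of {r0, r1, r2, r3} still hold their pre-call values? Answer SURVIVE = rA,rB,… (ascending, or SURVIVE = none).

prologue: push r0 -> mem[0x8e]=0xc3, sp=0x8e
prologue: push r4 -> mem[0x8d]=0x99, sp=0x8d
body[0] mov  r2, r0 -> r2=0xc3
body[1] add  r5, r5, #34 -> r5=0x4c
body[2] mov  r0, r5 -> r0=0x4c
body[3] add  r2, r2, #45 -> r2=0xf0
body[4] mov  r1, r0 -> r1=0x4c
body[5] add  r4, r1, r5 -> r4=0x98
epilogue: pop r4=0x99, sp=0x8e
epilogue: pop r0=0xc3, sp=0x8f
r0: callee-saved, written=True
r1: caller-saved, written=True
r2: caller-saved, written=True
r3: callee-saved, written=False

SURVIVE = r0,r3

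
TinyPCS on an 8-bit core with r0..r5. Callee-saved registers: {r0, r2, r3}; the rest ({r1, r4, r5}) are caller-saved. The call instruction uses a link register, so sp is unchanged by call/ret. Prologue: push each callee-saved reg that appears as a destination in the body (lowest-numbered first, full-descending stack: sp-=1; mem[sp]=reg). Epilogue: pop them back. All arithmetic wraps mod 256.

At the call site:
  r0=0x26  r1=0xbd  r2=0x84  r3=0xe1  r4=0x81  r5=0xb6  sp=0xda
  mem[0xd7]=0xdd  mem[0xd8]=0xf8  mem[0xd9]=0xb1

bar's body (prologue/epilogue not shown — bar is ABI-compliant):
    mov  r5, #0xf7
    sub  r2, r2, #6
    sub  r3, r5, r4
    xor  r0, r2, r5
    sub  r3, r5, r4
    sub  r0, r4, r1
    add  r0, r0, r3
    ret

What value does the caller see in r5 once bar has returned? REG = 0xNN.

prologue: push r0 -> mem[0xd9]=0x26, sp=0xd9
prologue: push r2 -> mem[0xd8]=0x84, sp=0xd8
prologue: push r3 -> mem[0xd7]=0xe1, sp=0xd7
body[0] mov  r5, #0xf7 -> r5=0xf7
body[1] sub  r2, r2, #6 -> r2=0x7e
body[2] sub  r3, r5, r4 -> r3=0x76
body[3] xor  r0, r2, r5 -> r0=0x89
body[4] sub  r3, r5, r4 -> r3=0x76
body[5] sub  r0, r4, r1 -> r0=0xc4
body[6] add  r0, r0, r3 -> r0=0x3a
epilogue: pop r3=0xe1, sp=0xd8
epilogue: pop r2=0x84, sp=0xd9
epilogue: pop r0=0x26, sp=0xda
r5 is caller-saved -> body value

REG = 0xf7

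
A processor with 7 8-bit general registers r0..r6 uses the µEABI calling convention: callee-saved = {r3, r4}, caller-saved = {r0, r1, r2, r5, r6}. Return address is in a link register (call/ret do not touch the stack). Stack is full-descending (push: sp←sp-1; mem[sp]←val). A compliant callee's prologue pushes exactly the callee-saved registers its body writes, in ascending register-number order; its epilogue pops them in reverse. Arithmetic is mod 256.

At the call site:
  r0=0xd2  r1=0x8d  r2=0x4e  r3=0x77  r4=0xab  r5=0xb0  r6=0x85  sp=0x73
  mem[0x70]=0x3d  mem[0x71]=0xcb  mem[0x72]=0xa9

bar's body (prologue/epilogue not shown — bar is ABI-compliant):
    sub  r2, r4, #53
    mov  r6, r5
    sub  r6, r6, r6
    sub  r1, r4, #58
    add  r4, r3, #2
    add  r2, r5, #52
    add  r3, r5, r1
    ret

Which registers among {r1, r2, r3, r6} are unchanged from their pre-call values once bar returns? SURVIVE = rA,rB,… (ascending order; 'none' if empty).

SURVIVE = r3

prologue: push r3 -> mem[0x72]=0x77, sp=0x72
prologue: push r4 -> mem[0x71]=0xab, sp=0x71
body[0] sub  r2, r4, #53 -> r2=0x76
body[1] mov  r6, r5 -> r6=0xb0
body[2] sub  r6, r6, r6 -> r6=0x00
body[3] sub  r1, r4, #58 -> r1=0x71
body[4] add  r4, r3, #2 -> r4=0x79
body[5] add  r2, r5, #52 -> r2=0xe4
body[6] add  r3, r5, r1 -> r3=0x21
epilogue: pop r4=0xab, sp=0x72
epilogue: pop r3=0x77, sp=0x73
r1: caller-saved, written=True
r2: caller-saved, written=True
r3: callee-saved, written=True
r6: caller-saved, written=True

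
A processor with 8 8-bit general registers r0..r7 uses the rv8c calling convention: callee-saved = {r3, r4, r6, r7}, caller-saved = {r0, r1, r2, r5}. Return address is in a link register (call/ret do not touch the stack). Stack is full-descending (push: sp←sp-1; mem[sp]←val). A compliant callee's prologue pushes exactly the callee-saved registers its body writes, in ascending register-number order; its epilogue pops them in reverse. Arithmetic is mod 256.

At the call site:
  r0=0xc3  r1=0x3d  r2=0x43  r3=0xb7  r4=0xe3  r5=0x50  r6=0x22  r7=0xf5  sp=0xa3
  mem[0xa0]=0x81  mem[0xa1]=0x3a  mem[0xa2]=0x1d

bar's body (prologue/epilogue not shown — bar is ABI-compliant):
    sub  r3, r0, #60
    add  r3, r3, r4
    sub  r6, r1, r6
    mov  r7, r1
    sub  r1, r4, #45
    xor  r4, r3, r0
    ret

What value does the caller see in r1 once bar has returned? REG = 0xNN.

REG = 0xb6

prologue: push r3 → mem[0xa2]=0xb7, sp=0xa2
prologue: push r4 → mem[0xa1]=0xe3, sp=0xa1
prologue: push r6 → mem[0xa0]=0x22, sp=0xa0
prologue: push r7 → mem[0x9f]=0xf5, sp=0x9f
body[0] sub  r3, r0, #60 → r3=0x87
body[1] add  r3, r3, r4 → r3=0x6a
body[2] sub  r6, r1, r6 → r6=0x1b
body[3] mov  r7, r1 → r7=0x3d
body[4] sub  r1, r4, #45 → r1=0xb6
body[5] xor  r4, r3, r0 → r4=0xa9
epilogue: pop r7=0xf5, sp=0xa0
epilogue: pop r6=0x22, sp=0xa1
epilogue: pop r4=0xe3, sp=0xa2
epilogue: pop r3=0xb7, sp=0xa3
r1 is caller-saved → body value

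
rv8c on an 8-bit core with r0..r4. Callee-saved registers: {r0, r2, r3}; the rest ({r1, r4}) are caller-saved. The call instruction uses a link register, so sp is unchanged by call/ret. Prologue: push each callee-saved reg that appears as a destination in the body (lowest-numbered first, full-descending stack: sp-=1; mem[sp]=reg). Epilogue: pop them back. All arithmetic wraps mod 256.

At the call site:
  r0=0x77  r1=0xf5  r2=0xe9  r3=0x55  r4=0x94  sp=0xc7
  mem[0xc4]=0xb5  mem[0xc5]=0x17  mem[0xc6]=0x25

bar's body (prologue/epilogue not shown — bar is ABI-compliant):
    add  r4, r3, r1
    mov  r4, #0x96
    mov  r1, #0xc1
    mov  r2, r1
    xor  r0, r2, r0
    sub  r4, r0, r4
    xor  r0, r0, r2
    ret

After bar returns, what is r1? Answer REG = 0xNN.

prologue: push r0 -> mem[0xc6]=0x77, sp=0xc6
prologue: push r2 -> mem[0xc5]=0xe9, sp=0xc5
body[0] add  r4, r3, r1 -> r4=0x4a
body[1] mov  r4, #0x96 -> r4=0x96
body[2] mov  r1, #0xc1 -> r1=0xc1
body[3] mov  r2, r1 -> r2=0xc1
body[4] xor  r0, r2, r0 -> r0=0xb6
body[5] sub  r4, r0, r4 -> r4=0x20
body[6] xor  r0, r0, r2 -> r0=0x77
epilogue: pop r2=0xe9, sp=0xc6
epilogue: pop r0=0x77, sp=0xc7
r1 is caller-saved -> body value

REG = 0xc1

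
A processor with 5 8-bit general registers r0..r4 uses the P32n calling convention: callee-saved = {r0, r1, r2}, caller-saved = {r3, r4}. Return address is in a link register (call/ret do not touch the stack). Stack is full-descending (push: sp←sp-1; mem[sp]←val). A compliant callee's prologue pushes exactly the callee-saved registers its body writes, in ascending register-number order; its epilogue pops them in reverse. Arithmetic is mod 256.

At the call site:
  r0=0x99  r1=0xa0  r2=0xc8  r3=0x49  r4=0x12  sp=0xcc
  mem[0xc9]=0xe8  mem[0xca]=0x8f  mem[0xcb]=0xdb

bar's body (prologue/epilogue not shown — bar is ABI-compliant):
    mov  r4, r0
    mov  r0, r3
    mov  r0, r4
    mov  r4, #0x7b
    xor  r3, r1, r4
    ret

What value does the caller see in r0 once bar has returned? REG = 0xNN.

prologue: push r0 -> mem[0xcb]=0x99, sp=0xcb
body[0] mov  r4, r0 -> r4=0x99
body[1] mov  r0, r3 -> r0=0x49
body[2] mov  r0, r4 -> r0=0x99
body[3] mov  r4, #0x7b -> r4=0x7b
body[4] xor  r3, r1, r4 -> r3=0xdb
epilogue: pop r0=0x99, sp=0xcc
r0 is callee-saved -> restored

REG = 0x99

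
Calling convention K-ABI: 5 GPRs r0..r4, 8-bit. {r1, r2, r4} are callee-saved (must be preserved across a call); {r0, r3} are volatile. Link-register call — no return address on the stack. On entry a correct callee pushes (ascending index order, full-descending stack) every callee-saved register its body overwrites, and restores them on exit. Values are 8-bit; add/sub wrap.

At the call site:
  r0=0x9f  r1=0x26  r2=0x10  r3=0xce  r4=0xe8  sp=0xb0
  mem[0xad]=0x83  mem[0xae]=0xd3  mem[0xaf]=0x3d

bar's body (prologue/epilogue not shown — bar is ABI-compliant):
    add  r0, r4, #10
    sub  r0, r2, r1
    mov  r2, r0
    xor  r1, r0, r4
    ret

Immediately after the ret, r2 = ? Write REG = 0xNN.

prologue: push r1 → mem[0xaf]=0x26, sp=0xaf
prologue: push r2 → mem[0xae]=0x10, sp=0xae
body[0] add  r0, r4, #10 → r0=0xf2
body[1] sub  r0, r2, r1 → r0=0xea
body[2] mov  r2, r0 → r2=0xea
body[3] xor  r1, r0, r4 → r1=0x02
epilogue: pop r2=0x10, sp=0xaf
epilogue: pop r1=0x26, sp=0xb0
r2 is callee-saved → restored

REG = 0x10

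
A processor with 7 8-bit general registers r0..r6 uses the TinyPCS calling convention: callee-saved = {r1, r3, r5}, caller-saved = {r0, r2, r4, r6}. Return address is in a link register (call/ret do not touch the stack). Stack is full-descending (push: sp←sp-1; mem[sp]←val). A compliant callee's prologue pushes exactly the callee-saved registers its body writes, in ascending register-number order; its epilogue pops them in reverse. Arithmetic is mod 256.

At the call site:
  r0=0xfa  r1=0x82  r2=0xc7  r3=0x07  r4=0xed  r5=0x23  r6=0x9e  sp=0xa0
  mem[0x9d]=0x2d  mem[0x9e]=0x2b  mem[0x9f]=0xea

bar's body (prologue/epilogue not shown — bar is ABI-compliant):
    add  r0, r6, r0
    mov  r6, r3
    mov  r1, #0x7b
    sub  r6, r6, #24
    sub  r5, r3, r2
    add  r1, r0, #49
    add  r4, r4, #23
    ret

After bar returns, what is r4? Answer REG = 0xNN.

prologue: push r1 -> mem[0x9f]=0x82, sp=0x9f
prologue: push r5 -> mem[0x9e]=0x23, sp=0x9e
body[0] add  r0, r6, r0 -> r0=0x98
body[1] mov  r6, r3 -> r6=0x07
body[2] mov  r1, #0x7b -> r1=0x7b
body[3] sub  r6, r6, #24 -> r6=0xef
body[4] sub  r5, r3, r2 -> r5=0x40
body[5] add  r1, r0, #49 -> r1=0xc9
body[6] add  r4, r4, #23 -> r4=0x04
epilogue: pop r5=0x23, sp=0x9f
epilogue: pop r1=0x82, sp=0xa0
r4 is caller-saved -> body value

REG = 0x04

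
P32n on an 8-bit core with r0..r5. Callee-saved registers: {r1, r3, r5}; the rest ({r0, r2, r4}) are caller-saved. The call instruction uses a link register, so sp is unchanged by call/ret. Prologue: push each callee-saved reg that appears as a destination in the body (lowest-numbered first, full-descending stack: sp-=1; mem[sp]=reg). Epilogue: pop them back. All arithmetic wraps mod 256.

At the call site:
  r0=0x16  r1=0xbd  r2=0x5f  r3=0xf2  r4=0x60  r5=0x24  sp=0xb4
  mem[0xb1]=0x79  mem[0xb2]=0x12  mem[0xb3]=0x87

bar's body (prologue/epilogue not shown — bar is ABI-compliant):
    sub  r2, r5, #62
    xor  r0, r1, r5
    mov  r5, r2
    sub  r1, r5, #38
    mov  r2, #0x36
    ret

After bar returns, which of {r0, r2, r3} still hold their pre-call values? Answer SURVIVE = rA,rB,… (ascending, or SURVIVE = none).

SURVIVE = r3

prologue: push r1 -> mem[0xb3]=0xbd, sp=0xb3
prologue: push r5 -> mem[0xb2]=0x24, sp=0xb2
body[0] sub  r2, r5, #62 -> r2=0xe6
body[1] xor  r0, r1, r5 -> r0=0x99
body[2] mov  r5, r2 -> r5=0xe6
body[3] sub  r1, r5, #38 -> r1=0xc0
body[4] mov  r2, #0x36 -> r2=0x36
epilogue: pop r5=0x24, sp=0xb3
epilogue: pop r1=0xbd, sp=0xb4
r0: caller-saved, written=True
r2: caller-saved, written=True
r3: callee-saved, written=False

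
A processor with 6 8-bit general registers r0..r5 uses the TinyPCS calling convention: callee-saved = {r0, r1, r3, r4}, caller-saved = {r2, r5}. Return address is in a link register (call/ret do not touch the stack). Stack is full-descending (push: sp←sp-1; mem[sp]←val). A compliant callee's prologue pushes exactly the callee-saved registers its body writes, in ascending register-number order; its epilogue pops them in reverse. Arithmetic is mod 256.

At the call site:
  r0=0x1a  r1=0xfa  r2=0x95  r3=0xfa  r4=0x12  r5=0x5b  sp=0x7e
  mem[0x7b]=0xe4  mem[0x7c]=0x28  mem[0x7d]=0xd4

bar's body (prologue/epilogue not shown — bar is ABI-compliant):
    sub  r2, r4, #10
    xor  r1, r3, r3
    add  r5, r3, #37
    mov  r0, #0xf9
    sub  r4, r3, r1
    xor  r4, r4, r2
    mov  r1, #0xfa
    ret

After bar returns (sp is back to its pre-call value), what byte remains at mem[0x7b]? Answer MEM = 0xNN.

MEM = 0x12

prologue: push r0 → mem[0x7d]=0x1a, sp=0x7d
prologue: push r1 → mem[0x7c]=0xfa, sp=0x7c
prologue: push r4 → mem[0x7b]=0x12, sp=0x7b
body[0] sub  r2, r4, #10 → r2=0x08
body[1] xor  r1, r3, r3 → r1=0x00
body[2] add  r5, r3, #37 → r5=0x1f
body[3] mov  r0, #0xf9 → r0=0xf9
body[4] sub  r4, r3, r1 → r4=0xfa
body[5] xor  r4, r4, r2 → r4=0xf2
body[6] mov  r1, #0xfa → r1=0xfa
epilogue: pop r4=0x12, sp=0x7c
epilogue: pop r1=0xfa, sp=0x7d
epilogue: pop r0=0x1a, sp=0x7e
prologue pushed ['r0', 'r1', 'r4'] at ['0x7d', '0x7c', '0x7b']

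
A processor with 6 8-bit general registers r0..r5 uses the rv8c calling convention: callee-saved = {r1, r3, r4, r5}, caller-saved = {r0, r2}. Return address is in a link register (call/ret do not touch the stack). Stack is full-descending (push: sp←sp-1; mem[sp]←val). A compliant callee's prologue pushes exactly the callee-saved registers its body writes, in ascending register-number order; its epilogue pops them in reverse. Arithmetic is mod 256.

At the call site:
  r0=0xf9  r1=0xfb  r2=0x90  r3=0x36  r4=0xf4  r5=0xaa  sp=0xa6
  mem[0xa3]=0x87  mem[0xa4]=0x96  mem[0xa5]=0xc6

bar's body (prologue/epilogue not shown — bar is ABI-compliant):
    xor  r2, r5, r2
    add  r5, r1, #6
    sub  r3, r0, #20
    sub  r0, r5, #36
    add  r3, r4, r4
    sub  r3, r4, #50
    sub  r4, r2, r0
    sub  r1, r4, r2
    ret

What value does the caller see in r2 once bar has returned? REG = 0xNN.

REG = 0x3a

prologue: push r1 → mem[0xa5]=0xfb, sp=0xa5
prologue: push r3 → mem[0xa4]=0x36, sp=0xa4
prologue: push r4 → mem[0xa3]=0xf4, sp=0xa3
prologue: push r5 → mem[0xa2]=0xaa, sp=0xa2
body[0] xor  r2, r5, r2 → r2=0x3a
body[1] add  r5, r1, #6 → r5=0x01
body[2] sub  r3, r0, #20 → r3=0xe5
body[3] sub  r0, r5, #36 → r0=0xdd
body[4] add  r3, r4, r4 → r3=0xe8
body[5] sub  r3, r4, #50 → r3=0xc2
body[6] sub  r4, r2, r0 → r4=0x5d
body[7] sub  r1, r4, r2 → r1=0x23
epilogue: pop r5=0xaa, sp=0xa3
epilogue: pop r4=0xf4, sp=0xa4
epilogue: pop r3=0x36, sp=0xa5
epilogue: pop r1=0xfb, sp=0xa6
r2 is caller-saved → body value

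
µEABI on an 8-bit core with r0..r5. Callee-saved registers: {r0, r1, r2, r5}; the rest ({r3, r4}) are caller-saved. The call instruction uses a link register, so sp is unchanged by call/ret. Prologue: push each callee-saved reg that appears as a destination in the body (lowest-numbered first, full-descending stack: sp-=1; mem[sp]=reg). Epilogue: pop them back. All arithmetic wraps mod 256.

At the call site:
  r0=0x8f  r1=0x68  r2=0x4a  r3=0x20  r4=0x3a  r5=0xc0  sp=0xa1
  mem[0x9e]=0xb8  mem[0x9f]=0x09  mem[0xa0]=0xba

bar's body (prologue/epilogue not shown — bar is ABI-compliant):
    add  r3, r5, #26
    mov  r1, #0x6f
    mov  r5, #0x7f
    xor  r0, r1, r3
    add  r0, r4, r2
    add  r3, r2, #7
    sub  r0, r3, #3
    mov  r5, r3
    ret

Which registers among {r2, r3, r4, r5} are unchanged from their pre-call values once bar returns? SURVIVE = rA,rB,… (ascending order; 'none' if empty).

prologue: push r0 -> mem[0xa0]=0x8f, sp=0xa0
prologue: push r1 -> mem[0x9f]=0x68, sp=0x9f
prologue: push r5 -> mem[0x9e]=0xc0, sp=0x9e
body[0] add  r3, r5, #26 -> r3=0xda
body[1] mov  r1, #0x6f -> r1=0x6f
body[2] mov  r5, #0x7f -> r5=0x7f
body[3] xor  r0, r1, r3 -> r0=0xb5
body[4] add  r0, r4, r2 -> r0=0x84
body[5] add  r3, r2, #7 -> r3=0x51
body[6] sub  r0, r3, #3 -> r0=0x4e
body[7] mov  r5, r3 -> r5=0x51
epilogue: pop r5=0xc0, sp=0x9f
epilogue: pop r1=0x68, sp=0xa0
epilogue: pop r0=0x8f, sp=0xa1
r2: callee-saved, written=False
r3: caller-saved, written=True
r4: caller-saved, written=False
r5: callee-saved, written=True

SURVIVE = r2,r4,r5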